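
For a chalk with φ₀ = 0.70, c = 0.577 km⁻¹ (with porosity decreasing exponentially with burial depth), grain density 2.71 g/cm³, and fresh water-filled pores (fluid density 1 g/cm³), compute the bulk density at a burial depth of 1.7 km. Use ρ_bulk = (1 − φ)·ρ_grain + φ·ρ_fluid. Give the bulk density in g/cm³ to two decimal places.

Porosity at depth: φ = 0.7·exp(−0.577×1.7) = 0.7×0.3750 = 0.2625
Bulk density: ρ_b = (1−φ)ρ_g + φ·ρ_f = 0.7375×2.71 + 0.2625×1
       = 1.999 + 0.262 = 2.261 g/cm³

2.26 g/cm³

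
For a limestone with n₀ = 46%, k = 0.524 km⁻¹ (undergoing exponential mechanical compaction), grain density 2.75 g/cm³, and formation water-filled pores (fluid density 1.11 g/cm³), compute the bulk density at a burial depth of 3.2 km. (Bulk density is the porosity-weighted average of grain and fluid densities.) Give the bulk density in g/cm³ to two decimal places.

2.61 g/cm³

Porosity at depth: n = 0.46·exp(−0.524×3.2) = 0.46×0.1870 = 0.0860
Bulk density: ρ_b = (1−n)ρ_g + n·ρ_f = 0.9140×2.75 + 0.0860×1.11
       = 2.513 + 0.095 = 2.609 g/cm³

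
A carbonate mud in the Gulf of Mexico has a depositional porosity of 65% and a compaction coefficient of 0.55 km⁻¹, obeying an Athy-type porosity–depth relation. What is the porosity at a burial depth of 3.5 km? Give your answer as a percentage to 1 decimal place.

phi = phi₀·exp(−c·Z) = 0.65 × exp(−0.55 × 3.5) = 0.65 × exp(−1.925)
  = 0.65 × 0.1459 = 0.0948

9.5%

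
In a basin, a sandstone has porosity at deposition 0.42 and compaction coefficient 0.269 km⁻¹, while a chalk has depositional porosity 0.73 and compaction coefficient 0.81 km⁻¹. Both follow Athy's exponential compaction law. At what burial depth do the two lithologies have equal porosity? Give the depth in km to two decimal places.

1.02 km

Set φ₀ₐ e^(−kₐd) = φ₀ᵦ e^(−kᵦd) ⇒ ln(φ₀ₐ/φ₀ᵦ) = (kₐ − kᵦ)·d
d = ln(0.42/0.73) / (0.269 − 0.81) = -0.5528 / -0.541 = 1.022 km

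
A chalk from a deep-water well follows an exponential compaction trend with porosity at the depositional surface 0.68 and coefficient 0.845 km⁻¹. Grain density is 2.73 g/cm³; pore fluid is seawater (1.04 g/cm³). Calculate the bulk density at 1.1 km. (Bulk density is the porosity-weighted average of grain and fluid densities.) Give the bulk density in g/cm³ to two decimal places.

2.28 g/cm³

Porosity at depth: φ = 0.68·exp(−0.845×1.1) = 0.68×0.3948 = 0.2684
Bulk density: ρ_b = (1−φ)ρ_g + φ·ρ_f = 0.7316×2.73 + 0.2684×1.04
       = 1.997 + 0.279 = 2.276 g/cm³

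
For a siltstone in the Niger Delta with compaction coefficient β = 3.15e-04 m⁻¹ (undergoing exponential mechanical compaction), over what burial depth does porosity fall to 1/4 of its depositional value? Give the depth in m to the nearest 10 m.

Working in km (1 km = 1000 m; β in km⁻¹ = β in m⁻¹ × 1000):
φ/φ₀ = 1/4 ⇒ exp(−β·d) = 1/4 ⇒ d = ln(4) / β
d = 1.3863 / 0.315 = 4.401 km

4400 m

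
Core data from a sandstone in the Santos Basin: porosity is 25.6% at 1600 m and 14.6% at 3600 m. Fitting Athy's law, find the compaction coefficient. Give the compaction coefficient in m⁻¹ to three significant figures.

Working in km (1 km = 1000 m; c in km⁻¹ = c in m⁻¹ × 1000):
Athy: φ(Z) = φ₀ e^(−cZ) ⇒ φ₁/φ₂ = e^{c(Z₂−Z₁)} ⇒ c = ln(φ₁/φ₂)/(Z₂−Z₁)
c = ln(0.256/0.146) / (3.6 − 1.6) = ln(1.753) / 2 = 0.5616 / 2 = 0.2808 km⁻¹

0.000281 m⁻¹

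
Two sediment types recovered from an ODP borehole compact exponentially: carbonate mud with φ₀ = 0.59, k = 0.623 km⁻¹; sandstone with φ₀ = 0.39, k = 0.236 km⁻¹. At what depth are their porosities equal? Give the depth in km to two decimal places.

1.07 km

Set φ₀ₐ e^(−kₐz) = φ₀ᵦ e^(−kᵦz) ⇒ ln(φ₀ₐ/φ₀ᵦ) = (kₐ − kᵦ)·z
z = ln(0.59/0.39) / (0.623 − 0.236) = 0.4140 / 0.387 = 1.070 km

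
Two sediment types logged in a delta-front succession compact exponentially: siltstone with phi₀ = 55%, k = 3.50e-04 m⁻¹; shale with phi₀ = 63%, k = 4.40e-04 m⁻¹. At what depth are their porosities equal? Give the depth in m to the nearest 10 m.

Working in km (1 km = 1000 m; k in km⁻¹ = k in m⁻¹ × 1000):
Set phi₀ₐ e^(−kₐZ) = phi₀ᵦ e^(−kᵦZ) ⇒ ln(phi₀ₐ/phi₀ᵦ) = (kₐ − kᵦ)·Z
Z = ln(0.55/0.63) / (0.35 − 0.44) = -0.1358 / -0.09 = 1.509 km

1510 m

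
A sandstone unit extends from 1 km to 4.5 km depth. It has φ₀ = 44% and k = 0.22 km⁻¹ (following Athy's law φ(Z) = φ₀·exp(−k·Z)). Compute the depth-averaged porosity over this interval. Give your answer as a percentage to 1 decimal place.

⟨φ⟩ = (1/(Z₂−Z₁)) ∫ φ₀ e^(−kZ) dZ = φ₀·(e^(−k·Z₁) − e^(−k·Z₂)) / (k·(Z₂−Z₁))
e^(−0.22×1) = 0.8025; e^(−0.22×4.5) = 0.3716
⟨φ⟩ = 0.44 × (0.8025 − 0.3716) / (0.22 × 3.5) = 0.44 × 0.5597 = 0.2463

24.6%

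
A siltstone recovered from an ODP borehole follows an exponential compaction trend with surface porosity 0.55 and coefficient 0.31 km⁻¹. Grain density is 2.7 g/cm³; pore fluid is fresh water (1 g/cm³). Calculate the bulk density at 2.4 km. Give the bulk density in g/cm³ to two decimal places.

Porosity at depth: n = 0.55·exp(−0.31×2.4) = 0.55×0.4752 = 0.2614
Bulk density: ρ_b = (1−n)ρ_g + n·ρ_f = 0.7386×2.7 + 0.2614×1
       = 1.994 + 0.261 = 2.256 g/cm³

2.26 g/cm³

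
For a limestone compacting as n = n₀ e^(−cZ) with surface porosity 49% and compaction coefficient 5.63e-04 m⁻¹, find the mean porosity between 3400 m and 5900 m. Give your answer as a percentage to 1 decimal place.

Working in km (1 km = 1000 m; c in km⁻¹ = c in m⁻¹ × 1000):
⟨n⟩ = (1/(Z₂−Z₁)) ∫ n₀ e^(−cZ) dZ = n₀·(e^(−c·Z₁) − e^(−c·Z₂)) / (c·(Z₂−Z₁))
e^(−0.563×3.4) = 0.1475; e^(−0.563×5.9) = 0.0361
⟨n⟩ = 0.49 × (0.1475 − 0.0361) / (0.563 × 2.5) = 0.49 × 0.0791 = 0.0388

3.9%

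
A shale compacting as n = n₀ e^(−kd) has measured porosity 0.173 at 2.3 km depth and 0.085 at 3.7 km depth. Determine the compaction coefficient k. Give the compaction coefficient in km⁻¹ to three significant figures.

0.508 km⁻¹

Athy: n(d) = n₀ e^(−kd) ⇒ n₁/n₂ = e^{k(d₂−d₁)} ⇒ k = ln(n₁/n₂)/(d₂−d₁)
k = ln(0.173/0.085) / (3.7 − 2.3) = ln(2.035) / 1.4 = 0.7106 / 1.4 = 0.5076 km⁻¹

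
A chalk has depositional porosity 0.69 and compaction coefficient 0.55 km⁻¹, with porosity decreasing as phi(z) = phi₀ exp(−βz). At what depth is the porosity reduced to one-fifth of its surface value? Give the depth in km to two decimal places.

2.93 km

phi/phi₀ = 1/5 ⇒ exp(−β·z) = 1/5 ⇒ z = ln(5) / β
z = 1.6094 / 0.55 = 2.926 km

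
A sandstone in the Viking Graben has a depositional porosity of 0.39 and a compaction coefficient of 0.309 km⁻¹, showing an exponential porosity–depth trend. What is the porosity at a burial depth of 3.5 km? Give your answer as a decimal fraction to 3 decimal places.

0.132

n = n₀·exp(−c·z) = 0.39 × exp(−0.309 × 3.5) = 0.39 × exp(−1.081)
  = 0.39 × 0.3391 = 0.1322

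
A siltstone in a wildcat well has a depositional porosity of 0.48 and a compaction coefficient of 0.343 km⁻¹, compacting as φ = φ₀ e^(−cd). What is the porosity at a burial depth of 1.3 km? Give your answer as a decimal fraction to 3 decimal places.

φ = φ₀·exp(−c·d) = 0.48 × exp(−0.343 × 1.3) = 0.48 × exp(−0.4459)
  = 0.48 × 0.6402 = 0.3073

0.307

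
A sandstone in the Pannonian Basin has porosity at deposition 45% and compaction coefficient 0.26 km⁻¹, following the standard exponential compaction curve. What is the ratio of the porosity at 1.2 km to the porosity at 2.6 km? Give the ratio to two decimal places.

1.44

φ(z₁)/φ(z₂) = e^(−k·z₁)/e^(−k·z₂) = e^{k(z₂−z₁)}
= exp(0.26 × 1.4) = exp(0.364) = 1.4391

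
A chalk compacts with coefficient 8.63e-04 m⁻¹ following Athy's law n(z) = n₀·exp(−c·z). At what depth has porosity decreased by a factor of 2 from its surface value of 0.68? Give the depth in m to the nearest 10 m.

Working in km (1 km = 1000 m; c in km⁻¹ = c in m⁻¹ × 1000):
n/n₀ = 1/2 ⇒ exp(−c·z) = 1/2 ⇒ z = ln(2) / c
z = 0.6931 / 0.863 = 0.803 km

800 m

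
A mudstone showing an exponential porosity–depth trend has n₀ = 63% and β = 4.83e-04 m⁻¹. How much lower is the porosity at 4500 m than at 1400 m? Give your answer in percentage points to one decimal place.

Working in km (1 km = 1000 m; β in km⁻¹ = β in m⁻¹ × 1000):
n(1.4) = 0.63·e^(−0.483×1.4) = 0.3204
n(4.5) = 0.63·e^(−0.483×4.5) = 0.0717
Δn = 0.3204 − 0.0717 = 0.2487

24.9 percentage points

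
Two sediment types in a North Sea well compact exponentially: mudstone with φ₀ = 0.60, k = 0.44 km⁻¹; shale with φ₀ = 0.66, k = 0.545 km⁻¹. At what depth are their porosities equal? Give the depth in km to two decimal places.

0.91 km

Set φ₀ₐ e^(−kₐZ) = φ₀ᵦ e^(−kᵦZ) ⇒ ln(φ₀ₐ/φ₀ᵦ) = (kₐ − kᵦ)·Z
Z = ln(0.6/0.66) / (0.44 − 0.545) = -0.0953 / -0.105 = 0.908 km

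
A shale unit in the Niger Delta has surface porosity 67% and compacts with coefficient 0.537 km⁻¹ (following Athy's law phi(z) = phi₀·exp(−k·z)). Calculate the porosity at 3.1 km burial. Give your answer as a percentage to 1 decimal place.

phi = phi₀·exp(−k·z) = 0.67 × exp(−0.537 × 3.1) = 0.67 × exp(−1.665)
  = 0.67 × 0.1892 = 0.1268

12.7%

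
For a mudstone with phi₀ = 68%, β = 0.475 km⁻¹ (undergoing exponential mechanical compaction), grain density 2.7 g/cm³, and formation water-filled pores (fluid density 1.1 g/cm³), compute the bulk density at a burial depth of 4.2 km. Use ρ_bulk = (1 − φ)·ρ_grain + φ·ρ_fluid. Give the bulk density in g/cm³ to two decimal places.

Porosity at depth: phi = 0.68·exp(−0.475×4.2) = 0.68×0.1360 = 0.0925
Bulk density: ρ_b = (1−phi)ρ_g + phi·ρ_f = 0.9075×2.7 + 0.0925×1.1
       = 2.450 + 0.102 = 2.552 g/cm³

2.55 g/cm³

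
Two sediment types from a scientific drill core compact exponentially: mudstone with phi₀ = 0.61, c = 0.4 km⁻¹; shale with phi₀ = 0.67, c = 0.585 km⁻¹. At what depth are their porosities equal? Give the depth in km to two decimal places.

Set phi₀ₐ e^(−cₐd) = phi₀ᵦ e^(−cᵦd) ⇒ ln(phi₀ₐ/phi₀ᵦ) = (cₐ − cᵦ)·d
d = ln(0.61/0.67) / (0.4 − 0.585) = -0.0938 / -0.185 = 0.507 km

0.51 km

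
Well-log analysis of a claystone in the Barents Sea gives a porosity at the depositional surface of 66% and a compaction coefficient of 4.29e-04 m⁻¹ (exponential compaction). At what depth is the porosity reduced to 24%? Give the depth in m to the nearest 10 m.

2360 m

Working in km (1 km = 1000 m; β in km⁻¹ = β in m⁻¹ × 1000):
Invert Athy's law: Z = ln(phi₀/phi) / β
Z = ln(0.66/0.24) / 0.429 = ln(2.75) / 0.429 = 1.0116 / 0.429 = 2.358 km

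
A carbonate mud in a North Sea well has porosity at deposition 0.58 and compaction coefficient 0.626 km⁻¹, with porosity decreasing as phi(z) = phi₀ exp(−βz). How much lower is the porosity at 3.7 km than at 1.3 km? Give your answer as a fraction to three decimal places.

phi(1.3) = 0.58·e^(−0.626×1.3) = 0.2570
phi(3.7) = 0.58·e^(−0.626×3.7) = 0.0572
Δphi = 0.2570 − 0.0572 = 0.1998

0.200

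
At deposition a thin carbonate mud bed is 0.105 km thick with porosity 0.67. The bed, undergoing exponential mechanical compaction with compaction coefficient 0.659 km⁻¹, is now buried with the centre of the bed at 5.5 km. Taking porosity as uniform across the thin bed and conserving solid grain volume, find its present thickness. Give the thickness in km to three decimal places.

0.035 km

Porosity at 5.5 km: n = 0.67·exp(−0.659×5.5) = 0.0179
Solid-volume conservation: h(1−n) = h₀(1−n₀) ⇒ h = h₀·(1−n₀)/(1−n)
h = 0.105 × (1 − 0.67)/(1 − 0.0179) = 0.105 × 0.3360 = 0.0353 km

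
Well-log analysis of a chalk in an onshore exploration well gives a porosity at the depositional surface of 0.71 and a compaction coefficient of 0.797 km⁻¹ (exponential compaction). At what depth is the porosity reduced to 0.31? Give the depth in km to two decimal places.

1.04 km

Invert Athy's law: d = ln(phi₀/phi) / k
d = ln(0.71/0.31) / 0.797 = ln(2.29) / 0.797 = 0.8287 / 0.797 = 1.040 km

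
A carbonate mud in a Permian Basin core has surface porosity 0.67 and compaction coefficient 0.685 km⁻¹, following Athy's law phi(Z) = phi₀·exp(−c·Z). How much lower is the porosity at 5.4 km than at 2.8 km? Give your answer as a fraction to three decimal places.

0.082

phi(2.8) = 0.67·e^(−0.685×2.8) = 0.0984
phi(5.4) = 0.67·e^(−0.685×5.4) = 0.0166
Δphi = 0.0984 − 0.0166 = 0.0818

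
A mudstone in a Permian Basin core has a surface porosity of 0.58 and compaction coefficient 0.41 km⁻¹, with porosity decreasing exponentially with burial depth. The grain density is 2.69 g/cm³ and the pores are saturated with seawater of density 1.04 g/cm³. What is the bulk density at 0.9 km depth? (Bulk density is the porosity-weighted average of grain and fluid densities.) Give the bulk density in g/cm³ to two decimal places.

Porosity at depth: φ = 0.58·exp(−0.41×0.9) = 0.58×0.6914 = 0.4010
Bulk density: ρ_b = (1−φ)ρ_g + φ·ρ_f = 0.5990×2.69 + 0.4010×1.04
       = 1.611 + 0.417 = 2.028 g/cm³

2.03 g/cm³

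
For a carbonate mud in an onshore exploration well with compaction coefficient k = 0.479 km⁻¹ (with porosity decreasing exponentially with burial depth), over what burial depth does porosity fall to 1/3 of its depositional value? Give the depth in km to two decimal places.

n/n₀ = 1/3 ⇒ exp(−k·Z) = 1/3 ⇒ Z = ln(3) / k
Z = 1.0986 / 0.479 = 2.294 km

2.29 km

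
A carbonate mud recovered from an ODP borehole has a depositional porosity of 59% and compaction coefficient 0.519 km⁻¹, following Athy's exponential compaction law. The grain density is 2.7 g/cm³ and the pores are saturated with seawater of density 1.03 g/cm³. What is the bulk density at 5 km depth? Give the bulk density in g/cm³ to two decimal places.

Porosity at depth: φ = 0.59·exp(−0.519×5) = 0.59×0.0746 = 0.0440
Bulk density: ρ_b = (1−φ)ρ_g + φ·ρ_f = 0.9560×2.7 + 0.0440×1.03
       = 2.581 + 0.045 = 2.626 g/cm³

2.63 g/cm³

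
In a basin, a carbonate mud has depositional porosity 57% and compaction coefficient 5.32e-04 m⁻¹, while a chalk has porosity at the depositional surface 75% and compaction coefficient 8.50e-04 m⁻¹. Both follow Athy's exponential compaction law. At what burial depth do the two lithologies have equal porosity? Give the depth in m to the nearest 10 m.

860 m

Working in km (1 km = 1000 m; β in km⁻¹ = β in m⁻¹ × 1000):
Set n₀ₐ e^(−βₐz) = n₀ᵦ e^(−βᵦz) ⇒ ln(n₀ₐ/n₀ᵦ) = (βₐ − βᵦ)·z
z = ln(0.57/0.75) / (0.532 − 0.85) = -0.2744 / -0.318 = 0.863 km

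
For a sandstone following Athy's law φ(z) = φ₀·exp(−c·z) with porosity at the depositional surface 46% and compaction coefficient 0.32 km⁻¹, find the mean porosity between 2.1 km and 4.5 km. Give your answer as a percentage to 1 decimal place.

⟨φ⟩ = (1/(z₂−z₁)) ∫ φ₀ e^(−cz) dz = φ₀·(e^(−c·z₁) − e^(−c·z₂)) / (c·(z₂−z₁))
e^(−0.32×2.1) = 0.5107; e^(−0.32×4.5) = 0.2369
⟨φ⟩ = 0.46 × (0.5107 − 0.2369) / (0.32 × 2.4) = 0.46 × 0.3565 = 0.1640

16.4%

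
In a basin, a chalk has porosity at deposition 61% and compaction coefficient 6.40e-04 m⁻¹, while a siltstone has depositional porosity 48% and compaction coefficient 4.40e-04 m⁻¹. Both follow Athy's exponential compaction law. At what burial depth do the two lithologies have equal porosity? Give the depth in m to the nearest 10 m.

1200 m

Working in km (1 km = 1000 m; k in km⁻¹ = k in m⁻¹ × 1000):
Set phi₀ₐ e^(−kₐd) = phi₀ᵦ e^(−kᵦd) ⇒ ln(phi₀ₐ/phi₀ᵦ) = (kₐ − kᵦ)·d
d = ln(0.61/0.48) / (0.64 − 0.44) = 0.2397 / 0.2 = 1.198 km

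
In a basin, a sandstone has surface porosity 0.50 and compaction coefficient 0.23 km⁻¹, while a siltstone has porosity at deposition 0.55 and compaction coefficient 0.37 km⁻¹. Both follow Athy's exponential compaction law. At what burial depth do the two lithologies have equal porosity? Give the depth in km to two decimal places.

0.68 km

Set φ₀ₐ e^(−kₐd) = φ₀ᵦ e^(−kᵦd) ⇒ ln(φ₀ₐ/φ₀ᵦ) = (kₐ − kᵦ)·d
d = ln(0.5/0.55) / (0.23 − 0.37) = -0.0953 / -0.14 = 0.681 km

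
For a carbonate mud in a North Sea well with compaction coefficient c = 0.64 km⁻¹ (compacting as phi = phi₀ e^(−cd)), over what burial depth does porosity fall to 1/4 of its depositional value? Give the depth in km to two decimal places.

2.17 km

phi/phi₀ = 1/4 ⇒ exp(−c·d) = 1/4 ⇒ d = ln(4) / c
d = 1.3863 / 0.64 = 2.166 km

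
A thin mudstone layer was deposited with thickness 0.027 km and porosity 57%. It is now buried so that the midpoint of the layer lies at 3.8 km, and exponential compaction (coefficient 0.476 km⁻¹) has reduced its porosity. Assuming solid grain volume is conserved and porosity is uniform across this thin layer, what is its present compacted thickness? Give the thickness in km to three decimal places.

0.013 km

Porosity at 3.8 km: φ = 0.57·exp(−0.476×3.8) = 0.0934
Solid-volume conservation: h(1−φ) = h₀(1−φ₀) ⇒ h = h₀·(1−φ₀)/(1−φ)
h = 0.027 × (1 − 0.57)/(1 − 0.0934) = 0.027 × 0.4743 = 0.0128 km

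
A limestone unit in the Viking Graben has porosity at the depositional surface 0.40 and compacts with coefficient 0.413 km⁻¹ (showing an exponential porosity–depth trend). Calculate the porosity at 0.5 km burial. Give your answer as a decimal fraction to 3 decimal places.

0.325

phi = phi₀·exp(−c·z) = 0.4 × exp(−0.413 × 0.5) = 0.4 × exp(−0.2065)
  = 0.4 × 0.8134 = 0.3254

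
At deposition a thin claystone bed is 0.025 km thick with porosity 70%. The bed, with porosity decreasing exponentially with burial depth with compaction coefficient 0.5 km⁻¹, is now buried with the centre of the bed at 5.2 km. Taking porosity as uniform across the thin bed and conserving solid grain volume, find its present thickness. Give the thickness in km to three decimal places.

0.008 km

Porosity at 5.2 km: n = 0.7·exp(−0.5×5.2) = 0.0520
Solid-volume conservation: h(1−n) = h₀(1−n₀) ⇒ h = h₀·(1−n₀)/(1−n)
h = 0.025 × (1 − 0.7)/(1 − 0.0520) = 0.025 × 0.3165 = 0.0079 km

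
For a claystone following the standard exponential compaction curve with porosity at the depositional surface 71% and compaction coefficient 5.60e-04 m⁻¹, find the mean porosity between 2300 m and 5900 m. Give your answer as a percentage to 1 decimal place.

8.4%

Working in km (1 km = 1000 m; c in km⁻¹ = c in m⁻¹ × 1000):
⟨φ⟩ = (1/(z₂−z₁)) ∫ φ₀ e^(−cz) dz = φ₀·(e^(−c·z₁) − e^(−c·z₂)) / (c·(z₂−z₁))
e^(−0.56×2.3) = 0.2758; e^(−0.56×5.9) = 0.0367
⟨φ⟩ = 0.71 × (0.2758 − 0.0367) / (0.56 × 3.6) = 0.71 × 0.1186 = 0.0842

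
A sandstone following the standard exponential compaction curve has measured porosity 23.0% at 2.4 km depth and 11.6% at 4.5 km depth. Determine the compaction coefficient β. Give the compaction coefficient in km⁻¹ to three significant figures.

Athy: phi(d) = phi₀ e^(−βd) ⇒ phi₁/phi₂ = e^{β(d₂−d₁)} ⇒ β = ln(phi₁/phi₂)/(d₂−d₁)
β = ln(0.23/0.116) / (4.5 − 2.4) = ln(1.983) / 2.1 = 0.6845 / 2.1 = 0.3259 km⁻¹

0.326 km⁻¹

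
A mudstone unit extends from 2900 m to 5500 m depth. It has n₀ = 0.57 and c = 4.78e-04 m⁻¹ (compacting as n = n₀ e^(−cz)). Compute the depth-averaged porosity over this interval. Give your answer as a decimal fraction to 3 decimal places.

0.082

Working in km (1 km = 1000 m; c in km⁻¹ = c in m⁻¹ × 1000):
⟨n⟩ = (1/(z₂−z₁)) ∫ n₀ e^(−cz) dz = n₀·(e^(−c·z₁) − e^(−c·z₂)) / (c·(z₂−z₁))
e^(−0.478×2.9) = 0.2500; e^(−0.478×5.5) = 0.0722
⟨n⟩ = 0.57 × (0.2500 − 0.0722) / (0.478 × 2.6) = 0.57 × 0.1431 = 0.0816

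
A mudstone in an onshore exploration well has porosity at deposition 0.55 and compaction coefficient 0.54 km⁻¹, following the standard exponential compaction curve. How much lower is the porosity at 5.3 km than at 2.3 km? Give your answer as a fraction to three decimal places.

φ(2.3) = 0.55·e^(−0.54×2.3) = 0.1588
φ(5.3) = 0.55·e^(−0.54×5.3) = 0.0314
Δφ = 0.1588 − 0.0314 = 0.1274

0.127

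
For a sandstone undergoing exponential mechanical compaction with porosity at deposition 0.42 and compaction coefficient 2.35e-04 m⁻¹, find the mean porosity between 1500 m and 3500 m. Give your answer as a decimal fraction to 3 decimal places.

Working in km (1 km = 1000 m; k in km⁻¹ = k in m⁻¹ × 1000):
⟨n⟩ = (1/(z₂−z₁)) ∫ n₀ e^(−kz) dz = n₀·(e^(−k·z₁) − e^(−k·z₂)) / (k·(z₂−z₁))
e^(−0.235×1.5) = 0.7029; e^(−0.235×3.5) = 0.4393
⟨n⟩ = 0.42 × (0.7029 − 0.4393) / (0.235 × 2) = 0.42 × 0.5608 = 0.2356

0.236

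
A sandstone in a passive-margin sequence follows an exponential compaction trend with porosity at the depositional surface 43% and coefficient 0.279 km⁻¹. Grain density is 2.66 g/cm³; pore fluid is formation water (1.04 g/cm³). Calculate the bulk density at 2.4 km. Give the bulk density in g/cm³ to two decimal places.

Porosity at depth: phi = 0.43·exp(−0.279×2.4) = 0.43×0.5119 = 0.2201
Bulk density: ρ_b = (1−phi)ρ_g + phi·ρ_f = 0.7799×2.66 + 0.2201×1.04
       = 2.074 + 0.229 = 2.303 g/cm³

2.30 g/cm³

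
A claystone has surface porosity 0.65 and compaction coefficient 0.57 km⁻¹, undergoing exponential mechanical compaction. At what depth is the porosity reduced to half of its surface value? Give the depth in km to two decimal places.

n/n₀ = 1/2 ⇒ exp(−k·d) = 1/2 ⇒ d = ln(2) / k
d = 0.6931 / 0.57 = 1.216 km

1.22 km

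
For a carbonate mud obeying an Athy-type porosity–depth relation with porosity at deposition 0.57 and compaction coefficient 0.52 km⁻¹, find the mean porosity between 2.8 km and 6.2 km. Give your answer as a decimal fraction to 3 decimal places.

⟨n⟩ = (1/(z₂−z₁)) ∫ n₀ e^(−βz) dz = n₀·(e^(−β·z₁) − e^(−β·z₂)) / (β·(z₂−z₁))
e^(−0.52×2.8) = 0.2332; e^(−0.52×6.2) = 0.0398
⟨n⟩ = 0.57 × (0.2332 − 0.0398) / (0.52 × 3.4) = 0.57 × 0.1094 = 0.0623

0.062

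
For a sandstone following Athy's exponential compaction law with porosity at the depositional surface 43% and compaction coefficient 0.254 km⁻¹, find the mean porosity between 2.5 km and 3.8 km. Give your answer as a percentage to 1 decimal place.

19.4%

⟨φ⟩ = (1/(Z₂−Z₁)) ∫ φ₀ e^(−cZ) dZ = φ₀·(e^(−c·Z₁) − e^(−c·Z₂)) / (c·(Z₂−Z₁))
e^(−0.254×2.5) = 0.5299; e^(−0.254×3.8) = 0.3809
⟨φ⟩ = 0.43 × (0.5299 − 0.3809) / (0.254 × 1.3) = 0.43 × 0.4513 = 0.1941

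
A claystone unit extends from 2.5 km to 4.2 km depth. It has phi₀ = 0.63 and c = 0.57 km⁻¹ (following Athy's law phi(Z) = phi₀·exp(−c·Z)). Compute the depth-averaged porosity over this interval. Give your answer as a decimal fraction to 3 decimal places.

⟨phi⟩ = (1/(Z₂−Z₁)) ∫ phi₀ e^(−cZ) dZ = phi₀·(e^(−c·Z₁) − e^(−c·Z₂)) / (c·(Z₂−Z₁))
e^(−0.57×2.5) = 0.2405; e^(−0.57×4.2) = 0.0913
⟨phi⟩ = 0.63 × (0.2405 − 0.0913) / (0.57 × 1.7) = 0.63 × 0.1540 = 0.0970

0.097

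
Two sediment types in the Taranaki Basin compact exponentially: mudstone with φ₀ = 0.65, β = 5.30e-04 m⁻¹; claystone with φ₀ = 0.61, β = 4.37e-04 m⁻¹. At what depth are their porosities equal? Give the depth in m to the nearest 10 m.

Working in km (1 km = 1000 m; β in km⁻¹ = β in m⁻¹ × 1000):
Set φ₀ₐ e^(−βₐd) = φ₀ᵦ e^(−βᵦd) ⇒ ln(φ₀ₐ/φ₀ᵦ) = (βₐ − βᵦ)·d
d = ln(0.65/0.61) / (0.53 − 0.437) = 0.0635 / 0.093 = 0.683 km

680 m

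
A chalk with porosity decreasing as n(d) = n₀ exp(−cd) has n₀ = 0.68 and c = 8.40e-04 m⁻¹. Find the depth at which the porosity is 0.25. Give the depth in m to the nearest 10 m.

1190 m

Working in km (1 km = 1000 m; c in km⁻¹ = c in m⁻¹ × 1000):
Invert Athy's law: d = ln(n₀/n) / c
d = ln(0.68/0.25) / 0.84 = ln(2.72) / 0.84 = 1.0006 / 0.84 = 1.191 km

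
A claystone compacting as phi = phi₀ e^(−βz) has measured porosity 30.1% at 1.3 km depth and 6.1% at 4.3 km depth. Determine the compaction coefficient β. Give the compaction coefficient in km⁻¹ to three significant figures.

Athy: phi(z) = phi₀ e^(−βz) ⇒ phi₁/phi₂ = e^{β(z₂−z₁)} ⇒ β = ln(phi₁/phi₂)/(z₂−z₁)
β = ln(0.301/0.061) / (4.3 − 1.3) = ln(4.934) / 3 = 1.5962 / 3 = 0.5321 km⁻¹

0.532 km⁻¹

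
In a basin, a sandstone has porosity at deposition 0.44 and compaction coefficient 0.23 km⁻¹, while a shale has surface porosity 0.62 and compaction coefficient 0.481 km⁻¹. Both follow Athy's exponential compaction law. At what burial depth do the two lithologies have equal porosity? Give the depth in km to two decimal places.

Set φ₀ₐ e^(−cₐd) = φ₀ᵦ e^(−cᵦd) ⇒ ln(φ₀ₐ/φ₀ᵦ) = (cₐ − cᵦ)·d
d = ln(0.44/0.62) / (0.23 − 0.481) = -0.3429 / -0.251 = 1.366 km

1.37 km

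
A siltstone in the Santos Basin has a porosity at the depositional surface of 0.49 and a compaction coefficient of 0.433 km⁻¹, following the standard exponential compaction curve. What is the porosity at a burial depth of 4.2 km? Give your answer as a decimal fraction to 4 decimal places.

0.0795

n = n₀·exp(−c·Z) = 0.49 × exp(−0.433 × 4.2) = 0.49 × exp(−1.819)
  = 0.49 × 0.1623 = 0.0795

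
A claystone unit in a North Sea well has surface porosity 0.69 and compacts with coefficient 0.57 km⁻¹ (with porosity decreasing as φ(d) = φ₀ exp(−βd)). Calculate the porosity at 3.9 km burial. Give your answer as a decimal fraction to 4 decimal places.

φ = φ₀·exp(−β·d) = 0.69 × exp(−0.57 × 3.9) = 0.69 × exp(−2.223)
  = 0.69 × 0.1083 = 0.0747

0.0747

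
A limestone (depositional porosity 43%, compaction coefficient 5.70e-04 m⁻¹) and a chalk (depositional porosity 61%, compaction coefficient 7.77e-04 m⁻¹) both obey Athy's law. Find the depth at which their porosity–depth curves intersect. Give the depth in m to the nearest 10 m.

1690 m

Working in km (1 km = 1000 m; β in km⁻¹ = β in m⁻¹ × 1000):
Set phi₀ₐ e^(−βₐz) = phi₀ᵦ e^(−βᵦz) ⇒ ln(phi₀ₐ/phi₀ᵦ) = (βₐ − βᵦ)·z
z = ln(0.43/0.61) / (0.57 − 0.777) = -0.3497 / -0.207 = 1.689 km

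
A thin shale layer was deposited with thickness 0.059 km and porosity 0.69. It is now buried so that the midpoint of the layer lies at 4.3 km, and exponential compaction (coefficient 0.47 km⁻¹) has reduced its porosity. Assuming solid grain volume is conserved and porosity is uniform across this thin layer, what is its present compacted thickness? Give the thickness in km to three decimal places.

Porosity at 4.3 km: phi = 0.69·exp(−0.47×4.3) = 0.0914
Solid-volume conservation: h(1−phi) = h₀(1−phi₀) ⇒ h = h₀·(1−phi₀)/(1−phi)
h = 0.059 × (1 − 0.69)/(1 − 0.0914) = 0.059 × 0.3412 = 0.0201 km

0.020 km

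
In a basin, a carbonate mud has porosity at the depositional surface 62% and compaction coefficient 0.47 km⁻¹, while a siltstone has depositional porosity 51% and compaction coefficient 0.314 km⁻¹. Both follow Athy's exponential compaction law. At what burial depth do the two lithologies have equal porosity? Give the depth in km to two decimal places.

Set phi₀ₐ e^(−kₐd) = phi₀ᵦ e^(−kᵦd) ⇒ ln(phi₀ₐ/phi₀ᵦ) = (kₐ − kᵦ)·d
d = ln(0.62/0.51) / (0.47 − 0.314) = 0.1953 / 0.156 = 1.252 km

1.25 km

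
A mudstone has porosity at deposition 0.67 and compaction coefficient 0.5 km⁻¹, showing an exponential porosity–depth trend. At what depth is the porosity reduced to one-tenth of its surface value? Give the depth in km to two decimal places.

φ/φ₀ = 1/10 ⇒ exp(−β·z) = 1/10 ⇒ z = ln(10) / β
z = 2.3026 / 0.5 = 4.605 km

4.61 km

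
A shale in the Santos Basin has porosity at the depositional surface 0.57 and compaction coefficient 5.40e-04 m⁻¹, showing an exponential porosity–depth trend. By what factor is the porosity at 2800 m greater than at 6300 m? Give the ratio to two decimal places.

6.62

Working in km (1 km = 1000 m; k in km⁻¹ = k in m⁻¹ × 1000):
φ(d₁)/φ(d₂) = e^(−k·d₁)/e^(−k·d₂) = e^{k(d₂−d₁)}
= exp(0.54 × 3.5) = exp(1.89) = 6.6194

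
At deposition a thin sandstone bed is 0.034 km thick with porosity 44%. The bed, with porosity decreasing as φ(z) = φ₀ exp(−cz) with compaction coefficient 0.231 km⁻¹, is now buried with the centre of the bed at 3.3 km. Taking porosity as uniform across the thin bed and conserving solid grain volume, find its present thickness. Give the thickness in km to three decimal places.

Porosity at 3.3 km: φ = 0.44·exp(−0.231×3.3) = 0.2053
Solid-volume conservation: h(1−φ) = h₀(1−φ₀) ⇒ h = h₀·(1−φ₀)/(1−φ)
h = 0.034 × (1 − 0.44)/(1 − 0.2053) = 0.034 × 0.7047 = 0.0240 km

0.024 km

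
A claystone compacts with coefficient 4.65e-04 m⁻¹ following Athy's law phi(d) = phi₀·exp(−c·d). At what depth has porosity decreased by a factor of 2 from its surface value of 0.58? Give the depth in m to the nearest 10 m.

Working in km (1 km = 1000 m; c in km⁻¹ = c in m⁻¹ × 1000):
phi/phi₀ = 1/2 ⇒ exp(−c·d) = 1/2 ⇒ d = ln(2) / c
d = 0.6931 / 0.465 = 1.491 km

1490 m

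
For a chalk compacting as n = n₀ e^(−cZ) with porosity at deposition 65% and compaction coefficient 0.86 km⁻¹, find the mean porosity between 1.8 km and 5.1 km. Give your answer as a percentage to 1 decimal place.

⟨n⟩ = (1/(Z₂−Z₁)) ∫ n₀ e^(−cZ) dZ = n₀·(e^(−c·Z₁) − e^(−c·Z₂)) / (c·(Z₂−Z₁))
e^(−0.86×1.8) = 0.2127; e^(−0.86×5.1) = 0.0125
⟨n⟩ = 0.65 × (0.2127 − 0.0125) / (0.86 × 3.3) = 0.65 × 0.0706 = 0.0459

4.6%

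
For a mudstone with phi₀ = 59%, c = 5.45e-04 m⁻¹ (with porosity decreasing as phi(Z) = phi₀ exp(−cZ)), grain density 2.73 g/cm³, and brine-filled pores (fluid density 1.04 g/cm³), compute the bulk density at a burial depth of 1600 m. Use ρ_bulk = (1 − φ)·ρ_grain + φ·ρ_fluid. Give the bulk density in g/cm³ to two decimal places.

Working in km (1 km = 1000 m; c in km⁻¹ = c in m⁻¹ × 1000):
Porosity at depth: phi = 0.59·exp(−0.545×1.6) = 0.59×0.4181 = 0.2467
Bulk density: ρ_b = (1−phi)ρ_g + phi·ρ_f = 0.7533×2.73 + 0.2467×1.04
       = 2.057 + 0.257 = 2.313 g/cm³

2.31 g/cm³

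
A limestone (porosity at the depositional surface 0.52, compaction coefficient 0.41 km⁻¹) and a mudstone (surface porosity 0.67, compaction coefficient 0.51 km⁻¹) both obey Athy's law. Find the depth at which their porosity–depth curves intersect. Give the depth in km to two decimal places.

Set n₀ₐ e^(−βₐZ) = n₀ᵦ e^(−βᵦZ) ⇒ ln(n₀ₐ/n₀ᵦ) = (βₐ − βᵦ)·Z
Z = ln(0.52/0.67) / (0.41 − 0.51) = -0.2534 / -0.1 = 2.534 km

2.53 km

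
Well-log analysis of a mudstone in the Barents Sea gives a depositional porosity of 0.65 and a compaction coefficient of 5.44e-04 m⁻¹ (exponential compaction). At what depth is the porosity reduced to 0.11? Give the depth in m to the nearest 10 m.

3270 m

Working in km (1 km = 1000 m; c in km⁻¹ = c in m⁻¹ × 1000):
Invert Athy's law: Z = ln(phi₀/phi) / c
Z = ln(0.65/0.11) / 0.544 = ln(5.909) / 0.544 = 1.7765 / 0.544 = 3.266 km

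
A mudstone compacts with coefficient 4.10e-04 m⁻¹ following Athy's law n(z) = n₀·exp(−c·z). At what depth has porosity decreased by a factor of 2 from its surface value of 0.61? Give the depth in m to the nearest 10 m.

Working in km (1 km = 1000 m; c in km⁻¹ = c in m⁻¹ × 1000):
n/n₀ = 1/2 ⇒ exp(−c·z) = 1/2 ⇒ z = ln(2) / c
z = 0.6931 / 0.41 = 1.691 km

1690 m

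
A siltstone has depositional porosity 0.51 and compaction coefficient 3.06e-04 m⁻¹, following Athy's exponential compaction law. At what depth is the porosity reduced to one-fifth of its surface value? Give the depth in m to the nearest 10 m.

5260 m

Working in km (1 km = 1000 m; β in km⁻¹ = β in m⁻¹ × 1000):
phi/phi₀ = 1/5 ⇒ exp(−β·z) = 1/5 ⇒ z = ln(5) / β
z = 1.6094 / 0.306 = 5.260 km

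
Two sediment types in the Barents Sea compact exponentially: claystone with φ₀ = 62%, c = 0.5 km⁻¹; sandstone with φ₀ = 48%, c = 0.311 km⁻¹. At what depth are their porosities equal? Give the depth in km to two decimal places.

1.35 km

Set φ₀ₐ e^(−cₐd) = φ₀ᵦ e^(−cᵦd) ⇒ ln(φ₀ₐ/φ₀ᵦ) = (cₐ − cᵦ)·d
d = ln(0.62/0.48) / (0.5 − 0.311) = 0.2559 / 0.189 = 1.354 km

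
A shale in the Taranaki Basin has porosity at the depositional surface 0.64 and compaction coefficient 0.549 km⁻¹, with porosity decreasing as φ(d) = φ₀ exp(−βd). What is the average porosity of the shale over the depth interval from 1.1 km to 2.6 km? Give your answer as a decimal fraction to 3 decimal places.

⟨φ⟩ = (1/(d₂−d₁)) ∫ φ₀ e^(−βd) dd = φ₀·(e^(−β·d₁) − e^(−β·d₂)) / (β·(d₂−d₁))
e^(−0.549×1.1) = 0.5467; e^(−0.549×2.6) = 0.2399
⟨φ⟩ = 0.64 × (0.5467 − 0.2399) / (0.549 × 1.5) = 0.64 × 0.3725 = 0.2384

0.238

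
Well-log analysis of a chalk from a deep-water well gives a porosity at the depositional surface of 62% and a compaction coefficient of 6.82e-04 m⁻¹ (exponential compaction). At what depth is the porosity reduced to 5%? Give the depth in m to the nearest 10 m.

Working in km (1 km = 1000 m; k in km⁻¹ = k in m⁻¹ × 1000):
Invert Athy's law: Z = ln(n₀/n) / k
Z = ln(0.62/0.05) / 0.682 = ln(12.4) / 0.682 = 2.5177 / 0.682 = 3.692 km

3690 m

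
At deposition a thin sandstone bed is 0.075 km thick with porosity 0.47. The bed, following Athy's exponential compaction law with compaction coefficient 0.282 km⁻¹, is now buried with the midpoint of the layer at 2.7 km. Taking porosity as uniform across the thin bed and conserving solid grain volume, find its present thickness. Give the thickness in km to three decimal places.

Porosity at 2.7 km: n = 0.47·exp(−0.282×2.7) = 0.2195
Solid-volume conservation: h(1−n) = h₀(1−n₀) ⇒ h = h₀·(1−n₀)/(1−n)
h = 0.075 × (1 − 0.47)/(1 − 0.2195) = 0.075 × 0.6790 = 0.0509 km

0.051 km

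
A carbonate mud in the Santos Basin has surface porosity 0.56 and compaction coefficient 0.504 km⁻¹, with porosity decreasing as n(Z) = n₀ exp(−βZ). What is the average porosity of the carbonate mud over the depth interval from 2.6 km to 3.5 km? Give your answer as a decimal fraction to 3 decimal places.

⟨n⟩ = (1/(Z₂−Z₁)) ∫ n₀ e^(−βZ) dZ = n₀·(e^(−β·Z₁) − e^(−β·Z₂)) / (β·(Z₂−Z₁))
e^(−0.504×2.6) = 0.2697; e^(−0.504×3.5) = 0.1714
⟨n⟩ = 0.56 × (0.2697 − 0.1714) / (0.504 × 0.9) = 0.56 × 0.2168 = 0.1214

0.121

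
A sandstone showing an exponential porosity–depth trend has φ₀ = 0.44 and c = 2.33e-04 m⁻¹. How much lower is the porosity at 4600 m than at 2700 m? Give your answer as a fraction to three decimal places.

Working in km (1 km = 1000 m; c in km⁻¹ = c in m⁻¹ × 1000):
φ(2.7) = 0.44·e^(−0.233×2.7) = 0.2346
φ(4.6) = 0.44·e^(−0.233×4.6) = 0.1507
Δφ = 0.2346 − 0.1507 = 0.0839

0.084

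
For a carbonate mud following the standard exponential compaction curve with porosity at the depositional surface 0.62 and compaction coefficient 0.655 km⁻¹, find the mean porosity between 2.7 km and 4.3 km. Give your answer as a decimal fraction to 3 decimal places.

⟨phi⟩ = (1/(z₂−z₁)) ∫ phi₀ e^(−βz) dz = phi₀·(e^(−β·z₁) − e^(−β·z₂)) / (β·(z₂−z₁))
e^(−0.655×2.7) = 0.1706; e^(−0.655×4.3) = 0.0598
⟨phi⟩ = 0.62 × (0.1706 − 0.0598) / (0.655 × 1.6) = 0.62 × 0.1057 = 0.0655

0.066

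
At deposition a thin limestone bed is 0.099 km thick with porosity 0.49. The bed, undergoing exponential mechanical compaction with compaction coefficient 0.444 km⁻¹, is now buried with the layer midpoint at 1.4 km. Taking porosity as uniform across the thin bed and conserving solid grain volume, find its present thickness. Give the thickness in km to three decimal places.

0.069 km

Porosity at 1.4 km: phi = 0.49·exp(−0.444×1.4) = 0.2632
Solid-volume conservation: h(1−phi) = h₀(1−phi₀) ⇒ h = h₀·(1−phi₀)/(1−phi)
h = 0.099 × (1 − 0.49)/(1 − 0.2632) = 0.099 × 0.6922 = 0.0685 km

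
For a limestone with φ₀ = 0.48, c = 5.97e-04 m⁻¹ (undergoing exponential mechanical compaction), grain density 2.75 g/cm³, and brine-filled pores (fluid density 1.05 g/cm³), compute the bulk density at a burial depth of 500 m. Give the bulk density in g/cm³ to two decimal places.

Working in km (1 km = 1000 m; c in km⁻¹ = c in m⁻¹ × 1000):
Porosity at depth: φ = 0.48·exp(−0.597×0.5) = 0.48×0.7419 = 0.3561
Bulk density: ρ_b = (1−φ)ρ_g + φ·ρ_f = 0.6439×2.75 + 0.3561×1.05
       = 1.771 + 0.374 = 2.145 g/cm³

2.14 g/cm³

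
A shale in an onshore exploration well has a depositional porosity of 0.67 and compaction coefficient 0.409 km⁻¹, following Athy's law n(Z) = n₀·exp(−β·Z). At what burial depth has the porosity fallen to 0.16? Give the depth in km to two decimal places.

Invert Athy's law: Z = ln(n₀/n) / β
Z = ln(0.67/0.16) / 0.409 = ln(4.188) / 0.409 = 1.4321 / 0.409 = 3.501 km

3.50 km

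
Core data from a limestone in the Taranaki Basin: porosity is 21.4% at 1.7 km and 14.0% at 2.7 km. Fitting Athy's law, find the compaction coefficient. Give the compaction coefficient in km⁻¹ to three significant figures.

Athy: φ(d) = φ₀ e^(−cd) ⇒ φ₁/φ₂ = e^{c(d₂−d₁)} ⇒ c = ln(φ₁/φ₂)/(d₂−d₁)
c = ln(0.214/0.14) / (2.7 − 1.7) = ln(1.529) / 1 = 0.4243 / 1 = 0.4243 km⁻¹

0.424 km⁻¹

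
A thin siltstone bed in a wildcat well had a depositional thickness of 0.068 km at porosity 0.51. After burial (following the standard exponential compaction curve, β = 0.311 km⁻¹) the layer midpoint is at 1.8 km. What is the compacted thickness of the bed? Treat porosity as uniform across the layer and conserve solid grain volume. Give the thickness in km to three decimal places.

Porosity at 1.8 km: n = 0.51·exp(−0.311×1.8) = 0.2914
Solid-volume conservation: h(1−n) = h₀(1−n₀) ⇒ h = h₀·(1−n₀)/(1−n)
h = 0.068 × (1 − 0.51)/(1 − 0.2914) = 0.068 × 0.6915 = 0.0470 km

0.047 km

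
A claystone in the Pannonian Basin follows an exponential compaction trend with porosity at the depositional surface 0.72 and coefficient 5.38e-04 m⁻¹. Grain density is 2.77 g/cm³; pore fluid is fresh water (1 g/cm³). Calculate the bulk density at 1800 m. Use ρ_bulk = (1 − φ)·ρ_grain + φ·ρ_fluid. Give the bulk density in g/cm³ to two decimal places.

Working in km (1 km = 1000 m; β in km⁻¹ = β in m⁻¹ × 1000):
Porosity at depth: φ = 0.72·exp(−0.538×1.8) = 0.72×0.3797 = 0.2734
Bulk density: ρ_b = (1−φ)ρ_g + φ·ρ_f = 0.7266×2.77 + 0.2734×1
       = 2.013 + 0.273 = 2.286 g/cm³

2.29 g/cm³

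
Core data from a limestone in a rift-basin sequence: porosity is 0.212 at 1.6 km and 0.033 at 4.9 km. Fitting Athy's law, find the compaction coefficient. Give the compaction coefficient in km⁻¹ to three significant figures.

Athy: φ(d) = φ₀ e^(−cd) ⇒ φ₁/φ₂ = e^{c(d₂−d₁)} ⇒ c = ln(φ₁/φ₂)/(d₂−d₁)
c = ln(0.212/0.033) / (4.9 − 1.6) = ln(6.424) / 3.3 = 1.8601 / 3.3 = 0.5637 km⁻¹

0.564 km⁻¹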